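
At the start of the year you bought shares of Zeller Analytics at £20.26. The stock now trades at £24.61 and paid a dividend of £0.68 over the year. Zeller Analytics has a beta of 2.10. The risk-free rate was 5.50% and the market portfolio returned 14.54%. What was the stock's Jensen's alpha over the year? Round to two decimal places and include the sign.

+0.34%

Realised HPR = (P1 + D1 − P0) / P0 = (24.61 + 0.68 − 20.26) / 20.26 = 5.03 / 20.26 = 24.8272%
MRP = 14.54% − 5.50% = 9.04%
CAPM required = R_f + β·MRP = 5.50% + 2.10 × 9.04% = 24.4840%
α = realised − required = 24.8272% − 24.4840% = +0.34%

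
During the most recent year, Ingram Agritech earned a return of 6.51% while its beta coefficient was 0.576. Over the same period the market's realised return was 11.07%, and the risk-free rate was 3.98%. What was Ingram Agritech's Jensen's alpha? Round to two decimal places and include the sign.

Market excess return = 11.07% − 3.98% = 7.09%
CAPM benchmark = R_f + β(R_m − R_f) = 3.98% + 0.576 × 7.09% = 8.06384%
α = actual − benchmark = 6.51% − 8.06384% = -1.55%

-1.55%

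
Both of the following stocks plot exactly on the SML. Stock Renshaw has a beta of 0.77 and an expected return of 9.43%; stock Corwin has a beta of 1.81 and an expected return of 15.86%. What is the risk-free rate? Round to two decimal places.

4.67%

Both satisfy E(R) = R_f + β·MRP, so the slope of the SML is
MRP = (15.86% − 9.43%) / (1.81 − 0.77) = 6.43% / 1.04 = 6.1827%
R_f = E(R_Renshaw) − β_Renshaw·MRP = 9.43% − 0.77 × 6.1827% = 4.6693%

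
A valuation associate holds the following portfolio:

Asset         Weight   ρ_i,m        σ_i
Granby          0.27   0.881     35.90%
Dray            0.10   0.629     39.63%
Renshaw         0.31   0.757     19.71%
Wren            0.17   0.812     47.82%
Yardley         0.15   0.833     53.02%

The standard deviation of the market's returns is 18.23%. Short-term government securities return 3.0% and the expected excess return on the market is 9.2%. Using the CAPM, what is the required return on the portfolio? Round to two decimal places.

17.58%

β_Granby = 0.881 × 35.90% / 18.23% = 1.7349
β_Dray = 0.629 × 39.63% / 18.23% = 1.3674
β_Renshaw = 0.757 × 19.71% / 18.23% = 0.8185
β_Wren = 0.812 × 47.82% / 18.23% = 2.1300
β_Yardley = 0.833 × 53.02% / 18.23% = 2.4227
β_P = Σ w_i β_i = 0.27×1.7349 + 0.10×1.3674 + 0.31×0.8185 + 0.17×2.1300 + 0.15×2.4227 = 1.5844
E(R_P) = R_f + β_P × MRP = 3.0% + 1.5844 × 9.2% = 17.58%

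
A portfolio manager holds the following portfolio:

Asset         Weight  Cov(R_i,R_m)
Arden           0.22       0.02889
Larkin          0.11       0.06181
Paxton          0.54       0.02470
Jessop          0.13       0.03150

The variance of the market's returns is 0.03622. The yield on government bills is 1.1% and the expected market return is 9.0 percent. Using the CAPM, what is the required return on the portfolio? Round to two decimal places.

7.77%

β_Arden = 0.02889 / 0.03622 = 0.7976
β_Larkin = 0.06181 / 0.03622 = 1.7065
β_Paxton = 0.02470 / 0.03622 = 0.6819
β_Jessop = 0.03150 / 0.03622 = 0.8697
β_P = Σ w_i β_i = 0.22×0.7976 + 0.11×1.7065 + 0.54×0.6819 + 0.13×0.8697 = 0.8445
MRP = 9.0% − 1.1% = 7.90%
E(R_P) = R_f + β_P × MRP = 1.1% + 0.8445 × 7.9% = 7.77%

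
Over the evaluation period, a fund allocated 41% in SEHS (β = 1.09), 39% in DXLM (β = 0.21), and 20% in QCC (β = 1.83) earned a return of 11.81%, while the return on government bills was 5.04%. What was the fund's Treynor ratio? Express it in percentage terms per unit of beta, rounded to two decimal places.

7.57%

β_P = 0.41×1.09 + 0.39×0.21 + 0.20×1.83 = 0.8948
Treynor = (R_P − R_f) / β_P = (11.81% − 5.04%) / 0.8948 = 6.77% / 0.8948 = 7.57%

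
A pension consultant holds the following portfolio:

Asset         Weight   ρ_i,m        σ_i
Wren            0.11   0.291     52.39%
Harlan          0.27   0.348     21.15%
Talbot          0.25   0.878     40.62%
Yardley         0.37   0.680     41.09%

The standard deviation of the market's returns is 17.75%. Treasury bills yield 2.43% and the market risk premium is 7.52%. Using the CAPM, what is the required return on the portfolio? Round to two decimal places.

β_Wren = 0.291 × 52.39% / 17.75% = 0.8589
β_Harlan = 0.348 × 21.15% / 17.75% = 0.4147
β_Talbot = 0.878 × 40.62% / 17.75% = 2.0093
β_Yardley = 0.680 × 41.09% / 17.75% = 1.5742
β_P = Σ w_i β_i = 0.11×0.8589 + 0.27×0.4147 + 0.25×2.0093 + 0.37×1.5742 = 1.2912
E(R_P) = R_f + β_P × MRP = 2.43% + 1.2912 × 7.52% = 12.14%

12.14%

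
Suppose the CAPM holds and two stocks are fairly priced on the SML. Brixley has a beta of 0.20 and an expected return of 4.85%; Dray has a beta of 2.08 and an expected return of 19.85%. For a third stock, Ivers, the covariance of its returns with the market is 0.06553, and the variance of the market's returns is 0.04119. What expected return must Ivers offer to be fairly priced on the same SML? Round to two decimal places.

15.95%

MRP = (19.85% − 4.85%) / (2.08 − 0.20) = 7.9787%
R_f = 4.85% − 0.20 × 7.9787% = 3.2543%
β_Ivers = Cov / Var(R_m) = 0.06553 / 0.04119 = 1.5909
E(R_Ivers) = R_f + β × MRP = 3.2543% + 1.5909 × 7.9787% = 15.95%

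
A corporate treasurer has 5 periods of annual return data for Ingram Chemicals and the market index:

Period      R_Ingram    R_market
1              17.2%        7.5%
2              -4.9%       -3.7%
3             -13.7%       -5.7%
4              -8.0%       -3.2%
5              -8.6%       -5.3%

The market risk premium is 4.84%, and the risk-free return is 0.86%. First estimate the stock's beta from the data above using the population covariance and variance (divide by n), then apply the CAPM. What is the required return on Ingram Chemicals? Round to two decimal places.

Mean R_i = (17.2 − 4.9 − 13.7 − 8.0 − 8.6) / 5 = -3.6000%
Mean R_m = (7.5 − 3.7 − 5.7 − 3.2 − 5.3) / 5 = -2.0800%
Σ(R_i − R̄_i)(R_m − R̄_m) = 258.9600  ⇒  Cov = 258.9600 / 5 = 51.7920
Σ(R_m − R̄_m)² = 119.1280  ⇒  Var(R_m) = 119.1280 / 5 = 23.8256
β = Cov / Var(R_m) = 51.7920 / 23.8256 = 2.1738
E(R) = R_f + β × MRP = 0.86% + 2.1738 × 4.84% = 11.38%

11.38%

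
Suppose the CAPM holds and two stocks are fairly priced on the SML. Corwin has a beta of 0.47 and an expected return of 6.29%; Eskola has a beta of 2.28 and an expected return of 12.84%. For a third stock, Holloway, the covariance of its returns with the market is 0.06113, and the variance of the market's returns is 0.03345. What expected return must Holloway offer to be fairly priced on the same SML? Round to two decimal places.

11.20%

MRP = (12.84% − 6.29%) / (2.28 − 0.47) = 3.6188%
R_f = 6.29% − 0.47 × 3.6188% = 4.5892%
β_Holloway = Cov / Var(R_m) = 0.06113 / 0.03345 = 1.8275
E(R_Holloway) = R_f + β × MRP = 4.5892% + 1.8275 × 3.6188% = 11.20%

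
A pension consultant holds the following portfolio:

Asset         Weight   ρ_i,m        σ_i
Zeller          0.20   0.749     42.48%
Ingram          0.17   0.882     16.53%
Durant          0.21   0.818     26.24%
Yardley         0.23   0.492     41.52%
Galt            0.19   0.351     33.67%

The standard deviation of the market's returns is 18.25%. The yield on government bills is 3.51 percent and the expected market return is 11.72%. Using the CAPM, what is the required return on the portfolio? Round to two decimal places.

β_Zeller = 0.749 × 42.48% / 18.25% = 1.7434
β_Ingram = 0.882 × 16.53% / 18.25% = 0.7989
β_Durant = 0.818 × 26.24% / 18.25% = 1.1761
β_Yardley = 0.492 × 41.52% / 18.25% = 1.1193
β_Galt = 0.351 × 33.67% / 18.25% = 0.6476
β_P = Σ w_i β_i = 0.20×1.7434 + 0.17×0.7989 + 0.21×1.1761 + 0.23×1.1193 + 0.19×0.6476 = 1.1120
MRP = 11.72% − 3.51% = 8.21%
E(R_P) = R_f + β_P × MRP = 3.51% + 1.1120 × 8.21% = 12.64%

12.64%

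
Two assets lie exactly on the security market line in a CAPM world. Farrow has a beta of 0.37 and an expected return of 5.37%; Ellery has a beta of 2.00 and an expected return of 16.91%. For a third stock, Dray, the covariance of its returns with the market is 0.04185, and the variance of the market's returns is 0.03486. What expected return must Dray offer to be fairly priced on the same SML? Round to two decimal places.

MRP = (16.91% − 5.37%) / (2.00 − 0.37) = 7.0798%
R_f = 5.37% − 0.37 × 7.0798% = 2.7505%
β_Dray = Cov / Var(R_m) = 0.04185 / 0.03486 = 1.2005
E(R_Dray) = R_f + β × MRP = 2.7505% + 1.2005 × 7.0798% = 11.25%

11.25%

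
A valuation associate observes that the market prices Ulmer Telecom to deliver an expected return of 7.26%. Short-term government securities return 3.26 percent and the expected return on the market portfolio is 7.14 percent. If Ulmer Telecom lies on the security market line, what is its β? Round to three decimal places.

MRP = 7.14% − 3.26% = 3.88%
β = (E(R) − R_f) / MRP = (7.26% − 3.26%) / 3.88% = 4.00% / 3.88% = 1.031

1.031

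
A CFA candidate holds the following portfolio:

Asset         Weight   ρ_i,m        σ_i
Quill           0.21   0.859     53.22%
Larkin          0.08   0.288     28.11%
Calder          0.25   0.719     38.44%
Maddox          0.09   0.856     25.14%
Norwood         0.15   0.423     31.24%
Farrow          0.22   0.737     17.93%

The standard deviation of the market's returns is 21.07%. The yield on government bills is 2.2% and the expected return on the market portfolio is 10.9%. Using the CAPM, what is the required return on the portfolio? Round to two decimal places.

β_Quill = 0.859 × 53.22% / 21.07% = 2.1697
β_Larkin = 0.288 × 28.11% / 21.07% = 0.3842
β_Calder = 0.719 × 38.44% / 21.07% = 1.3117
β_Maddox = 0.856 × 25.14% / 21.07% = 1.0213
β_Norwood = 0.423 × 31.24% / 21.07% = 0.6272
β_Farrow = 0.737 × 17.93% / 21.07% = 0.6272
β_P = Σ w_i β_i = 0.21×2.1697 + 0.08×0.3842 + 0.25×1.3117 + 0.09×1.0213 + 0.15×0.6272 + 0.22×0.6272 = 1.1383
MRP = 10.9% − 2.2% = 8.70%
E(R_P) = R_f + β_P × MRP = 2.2% + 1.1383 × 8.7% = 12.10%

12.10%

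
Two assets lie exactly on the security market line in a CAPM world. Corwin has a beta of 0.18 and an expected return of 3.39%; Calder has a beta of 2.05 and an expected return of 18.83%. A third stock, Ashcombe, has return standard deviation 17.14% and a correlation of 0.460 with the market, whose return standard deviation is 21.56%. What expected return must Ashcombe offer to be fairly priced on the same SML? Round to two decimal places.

4.92%

MRP = (18.83% − 3.39%) / (2.05 − 0.18) = 8.2567%
R_f = 3.39% − 0.18 × 8.2567% = 1.9038%
β_Ashcombe = ρ·σ_i/σ_m = 0.460 × 17.14 / 21.56 = 0.3657
E(R_Ashcombe) = R_f + β × MRP = 1.9038% + 0.3657 × 8.2567% = 4.92%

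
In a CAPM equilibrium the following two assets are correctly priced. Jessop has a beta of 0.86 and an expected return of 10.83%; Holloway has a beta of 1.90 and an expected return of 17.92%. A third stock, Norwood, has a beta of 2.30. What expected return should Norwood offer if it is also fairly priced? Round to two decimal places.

20.65%

MRP (SML slope) = (17.92% − 10.83%) / (1.90 − 0.86) = 7.09% / 1.04 = 6.8173%
R_f (intercept) = 10.83% − 0.86 × 6.8173% = 4.9671%
E(R_Norwood) = R_f + β × MRP = 4.9671% + 2.30 × 6.8173% = 20.65%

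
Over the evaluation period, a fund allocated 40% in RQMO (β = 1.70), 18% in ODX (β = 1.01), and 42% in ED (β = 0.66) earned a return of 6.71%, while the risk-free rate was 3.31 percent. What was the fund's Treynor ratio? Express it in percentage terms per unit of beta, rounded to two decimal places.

β_P = 0.40×1.70 + 0.18×1.01 + 0.42×0.66 = 1.1390
Treynor = (R_P − R_f) / β_P = (6.71% − 3.31%) / 1.1390 = 3.40% / 1.1390 = 2.99%

2.99%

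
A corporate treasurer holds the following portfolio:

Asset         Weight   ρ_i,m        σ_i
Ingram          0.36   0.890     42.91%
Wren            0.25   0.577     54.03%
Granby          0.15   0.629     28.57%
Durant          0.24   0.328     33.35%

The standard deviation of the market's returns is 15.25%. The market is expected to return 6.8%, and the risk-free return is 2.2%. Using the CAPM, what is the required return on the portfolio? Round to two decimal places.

10.30%

β_Ingram = 0.890 × 42.91% / 15.25% = 2.5043
β_Wren = 0.577 × 54.03% / 15.25% = 2.0443
β_Granby = 0.629 × 28.57% / 15.25% = 1.1784
β_Durant = 0.328 × 33.35% / 15.25% = 0.7173
β_P = Σ w_i β_i = 0.36×2.5043 + 0.25×2.0443 + 0.15×1.1784 + 0.24×0.7173 = 1.7615
MRP = 6.8% − 2.2% = 4.60%
E(R_P) = R_f + β_P × MRP = 2.2% + 1.7615 × 4.6% = 10.30%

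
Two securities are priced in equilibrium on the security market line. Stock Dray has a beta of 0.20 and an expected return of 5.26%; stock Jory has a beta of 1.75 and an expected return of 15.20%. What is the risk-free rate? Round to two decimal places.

3.98%

Both satisfy E(R) = R_f + β·MRP, so the slope of the SML is
MRP = (15.20% − 5.26%) / (1.75 − 0.20) = 9.94% / 1.55 = 6.4129%
R_f = E(R_Dray) − β_Dray·MRP = 5.26% − 0.20 × 6.4129% = 3.9774%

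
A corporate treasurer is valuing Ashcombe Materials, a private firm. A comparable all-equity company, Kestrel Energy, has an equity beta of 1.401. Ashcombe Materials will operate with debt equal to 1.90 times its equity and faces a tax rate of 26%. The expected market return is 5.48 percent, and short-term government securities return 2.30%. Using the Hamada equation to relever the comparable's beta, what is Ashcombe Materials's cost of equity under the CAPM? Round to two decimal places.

β_L = β_U × [1 + (1 − t)(D/E)] = 1.401 × [1 + (1 − 0.26) × 1.90]
    = 1.401 × [1 + 0.74 × 1.90] = 1.401 × 2.4060 = 3.3708
MRP = 5.48% − 2.30% = 3.18%
E(R) = R_f + β_L × MRP = 2.30% + 3.3708 × 3.18% = 13.02%

13.02%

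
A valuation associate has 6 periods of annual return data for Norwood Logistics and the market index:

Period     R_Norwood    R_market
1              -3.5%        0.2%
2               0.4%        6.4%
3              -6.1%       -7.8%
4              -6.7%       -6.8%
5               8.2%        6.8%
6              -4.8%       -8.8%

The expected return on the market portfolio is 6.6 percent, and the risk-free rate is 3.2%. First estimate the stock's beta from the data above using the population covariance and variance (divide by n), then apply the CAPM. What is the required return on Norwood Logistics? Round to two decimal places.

Mean R_i = (-3.5 + 0.4 − 6.1 − 6.7 + 8.2 − 4.8) / 6 = -2.0833%
Mean R_m = (0.2 + 6.4 − 7.8 − 6.8 + 6.8 − 8.8) / 6 = -1.6667%
Σ(R_i − R̄_i)(R_m − R̄_m) = 172.1667  ⇒  Cov = 172.1667 / 6 = 28.6945
Σ(R_m − R̄_m)² = 255.0933  ⇒  Var(R_m) = 255.0933 / 6 = 42.5156
β = Cov / Var(R_m) = 28.6945 / 42.5156 = 0.6749
MRP = 6.6% − 3.2% = 3.40%
E(R) = R_f + β × MRP = 3.2% + 0.6749 × 3.4% = 5.49%

5.49%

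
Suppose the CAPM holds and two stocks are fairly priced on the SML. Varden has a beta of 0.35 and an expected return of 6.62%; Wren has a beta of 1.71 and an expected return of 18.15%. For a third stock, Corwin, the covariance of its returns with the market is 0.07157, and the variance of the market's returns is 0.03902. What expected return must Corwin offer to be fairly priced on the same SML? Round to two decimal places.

19.20%

MRP = (18.15% − 6.62%) / (1.71 − 0.35) = 8.4779%
R_f = 6.62% − 0.35 × 8.4779% = 3.6527%
β_Corwin = Cov / Var(R_m) = 0.07157 / 0.03902 = 1.8342
E(R_Corwin) = R_f + β × MRP = 3.6527% + 1.8342 × 8.4779% = 19.20%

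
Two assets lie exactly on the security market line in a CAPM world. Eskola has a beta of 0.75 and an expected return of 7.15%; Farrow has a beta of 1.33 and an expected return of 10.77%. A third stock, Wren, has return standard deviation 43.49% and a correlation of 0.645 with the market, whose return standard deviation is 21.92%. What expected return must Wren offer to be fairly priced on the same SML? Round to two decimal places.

MRP = (10.77% − 7.15%) / (1.33 − 0.75) = 6.2414%
R_f = 7.15% − 0.75 × 6.2414% = 2.4690%
β_Wren = ρ·σ_i/σ_m = 0.645 × 43.49 / 21.92 = 1.2797
E(R_Wren) = R_f + β × MRP = 2.4690% + 1.2797 × 6.2414% = 10.46%

10.46%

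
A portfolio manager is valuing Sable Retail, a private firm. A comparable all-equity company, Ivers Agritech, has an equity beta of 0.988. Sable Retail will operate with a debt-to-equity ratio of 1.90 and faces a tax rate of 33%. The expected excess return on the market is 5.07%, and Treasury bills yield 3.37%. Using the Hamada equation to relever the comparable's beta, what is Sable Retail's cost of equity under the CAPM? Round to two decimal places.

14.76%

β_L = β_U × [1 + (1 − t)(D/E)] = 0.988 × [1 + (1 − 0.33) × 1.90]
    = 0.988 × [1 + 0.67 × 1.90] = 0.988 × 2.2730 = 2.2457
E(R) = R_f + β_L × MRP = 3.37% + 2.2457 × 5.07% = 14.76%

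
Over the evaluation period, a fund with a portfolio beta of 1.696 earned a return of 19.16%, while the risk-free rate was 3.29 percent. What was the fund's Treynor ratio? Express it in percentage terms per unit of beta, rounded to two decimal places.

9.36%

Treynor = (R_P − R_f) / β_P = (19.16% − 3.29%) / 1.6960 = 15.87% / 1.6960 = 9.36%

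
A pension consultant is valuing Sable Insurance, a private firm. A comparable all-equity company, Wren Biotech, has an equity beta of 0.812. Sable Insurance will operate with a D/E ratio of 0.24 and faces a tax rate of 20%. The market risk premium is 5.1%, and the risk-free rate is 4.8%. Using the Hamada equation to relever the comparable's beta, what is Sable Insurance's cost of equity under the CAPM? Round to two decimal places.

9.74%

β_L = β_U × [1 + (1 − t)(D/E)] = 0.812 × [1 + (1 − 0.20) × 0.24]
    = 0.812 × [1 + 0.80 × 0.24] = 0.812 × 1.1920 = 0.9679
E(R) = R_f + β_L × MRP = 4.8% + 0.9679 × 5.1% = 9.74%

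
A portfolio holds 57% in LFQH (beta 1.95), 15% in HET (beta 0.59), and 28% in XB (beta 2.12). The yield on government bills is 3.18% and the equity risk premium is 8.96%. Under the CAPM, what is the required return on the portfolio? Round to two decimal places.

19.25%

β_P = Σ w_i β_i = 0.57×1.95 + 0.15×0.59 + 0.28×2.12 = 1.7936
E(R_P) = R_f + β_P × MRP = 3.18% + 1.7936 × 8.96% = 19.25%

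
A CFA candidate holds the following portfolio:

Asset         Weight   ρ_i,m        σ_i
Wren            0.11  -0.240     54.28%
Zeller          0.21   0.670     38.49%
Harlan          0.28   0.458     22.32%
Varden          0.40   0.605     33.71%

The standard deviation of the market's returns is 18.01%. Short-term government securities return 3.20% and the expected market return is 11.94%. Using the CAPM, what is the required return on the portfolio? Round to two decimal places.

10.48%

β_Wren = -0.240 × 54.28% / 18.01% = -0.7233
β_Zeller = 0.670 × 38.49% / 18.01% = 1.4319
β_Harlan = 0.458 × 22.32% / 18.01% = 0.5676
β_Varden = 0.605 × 33.71% / 18.01% = 1.1324
β_P = Σ w_i β_i = 0.11×-0.7233 + 0.21×1.4319 + 0.28×0.5676 + 0.40×1.1324 = 0.8330
MRP = 11.94% − 3.20% = 8.74%
E(R_P) = R_f + β_P × MRP = 3.20% + 0.8330 × 8.74% = 10.48%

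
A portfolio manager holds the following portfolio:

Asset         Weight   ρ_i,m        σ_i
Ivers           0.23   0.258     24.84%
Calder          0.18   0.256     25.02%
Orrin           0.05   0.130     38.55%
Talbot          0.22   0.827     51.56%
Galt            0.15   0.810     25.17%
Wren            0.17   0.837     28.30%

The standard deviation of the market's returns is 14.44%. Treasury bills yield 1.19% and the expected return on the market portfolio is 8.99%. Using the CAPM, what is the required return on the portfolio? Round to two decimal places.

11.64%

β_Ivers = 0.258 × 24.84% / 14.44% = 0.4438
β_Calder = 0.256 × 25.02% / 14.44% = 0.4436
β_Orrin = 0.130 × 38.55% / 14.44% = 0.3471
β_Talbot = 0.827 × 51.56% / 14.44% = 2.9529
β_Galt = 0.810 × 25.17% / 14.44% = 1.4119
β_Wren = 0.837 × 28.30% / 14.44% = 1.6404
β_P = Σ w_i β_i = 0.23×0.4438 + 0.18×0.4436 + 0.05×0.3471 + 0.22×2.9529 + 0.15×1.4119 + 0.17×1.6404 = 1.3396
MRP = 8.99% − 1.19% = 7.80%
E(R_P) = R_f + β_P × MRP = 1.19% + 1.3396 × 7.80% = 11.64%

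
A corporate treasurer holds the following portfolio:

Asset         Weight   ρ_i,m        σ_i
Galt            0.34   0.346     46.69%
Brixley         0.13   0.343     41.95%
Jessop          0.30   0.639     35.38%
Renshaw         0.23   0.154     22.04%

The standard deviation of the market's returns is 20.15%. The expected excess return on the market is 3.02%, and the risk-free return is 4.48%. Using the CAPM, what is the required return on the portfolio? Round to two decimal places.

6.72%

β_Galt = 0.346 × 46.69% / 20.15% = 0.8017
β_Brixley = 0.343 × 41.95% / 20.15% = 0.7141
β_Jessop = 0.639 × 35.38% / 20.15% = 1.1220
β_Renshaw = 0.154 × 22.04% / 20.15% = 0.1684
β_P = Σ w_i β_i = 0.34×0.8017 + 0.13×0.7141 + 0.30×1.1220 + 0.23×0.1684 = 0.7407
E(R_P) = R_f + β_P × MRP = 4.48% + 0.7407 × 3.02% = 6.72%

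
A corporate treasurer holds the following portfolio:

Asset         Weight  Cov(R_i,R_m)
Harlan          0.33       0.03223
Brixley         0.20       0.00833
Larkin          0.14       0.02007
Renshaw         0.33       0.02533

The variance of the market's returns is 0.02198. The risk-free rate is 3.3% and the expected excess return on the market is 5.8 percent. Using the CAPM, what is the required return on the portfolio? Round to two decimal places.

9.49%

β_Harlan = 0.03223 / 0.02198 = 1.4663
β_Brixley = 0.00833 / 0.02198 = 0.3790
β_Larkin = 0.02007 / 0.02198 = 0.9131
β_Renshaw = 0.02533 / 0.02198 = 1.1524
β_P = Σ w_i β_i = 0.33×1.4663 + 0.20×0.3790 + 0.14×0.9131 + 0.33×1.1524 = 1.0678
E(R_P) = R_f + β_P × MRP = 3.3% + 1.0678 × 5.8% = 9.49%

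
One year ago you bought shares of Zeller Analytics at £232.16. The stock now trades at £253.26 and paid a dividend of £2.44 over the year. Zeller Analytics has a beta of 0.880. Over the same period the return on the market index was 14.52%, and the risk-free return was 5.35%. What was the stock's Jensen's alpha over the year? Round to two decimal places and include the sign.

-3.28%

Realised HPR = (P1 + D1 − P0) / P0 = (253.26 + 2.44 − 232.16) / 232.16 = 23.54 / 232.16 = 10.1396%
MRP = 14.52% − 5.35% = 9.17%
CAPM required = R_f + β·MRP = 5.35% + 0.880 × 9.17% = 13.41960%
α = realised − required = 10.1396% − 13.41960% = -3.28%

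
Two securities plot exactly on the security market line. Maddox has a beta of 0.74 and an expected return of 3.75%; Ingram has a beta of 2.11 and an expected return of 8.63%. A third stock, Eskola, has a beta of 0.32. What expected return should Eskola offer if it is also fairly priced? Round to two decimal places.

MRP (SML slope) = (8.63% − 3.75%) / (2.11 − 0.74) = 4.88% / 1.37 = 3.5620%
R_f (intercept) = 3.75% − 0.74 × 3.5620% = 1.1141%
E(R_Eskola) = R_f + β × MRP = 1.1141% + 0.32 × 3.5620% = 2.25%

2.25%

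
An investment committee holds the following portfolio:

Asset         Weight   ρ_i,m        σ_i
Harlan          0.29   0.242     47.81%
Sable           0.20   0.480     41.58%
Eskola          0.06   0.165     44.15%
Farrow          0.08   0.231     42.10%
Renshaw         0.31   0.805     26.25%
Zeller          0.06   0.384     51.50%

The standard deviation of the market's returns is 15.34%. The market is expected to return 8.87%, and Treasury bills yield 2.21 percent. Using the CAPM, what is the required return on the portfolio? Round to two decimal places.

9.29%

β_Harlan = 0.242 × 47.81% / 15.34% = 0.7542
β_Sable = 0.480 × 41.58% / 15.34% = 1.3011
β_Eskola = 0.165 × 44.15% / 15.34% = 0.4749
β_Farrow = 0.231 × 42.10% / 15.34% = 0.6340
β_Renshaw = 0.805 × 26.25% / 15.34% = 1.3775
β_Zeller = 0.384 × 51.50% / 15.34% = 1.2892
β_P = Σ w_i β_i = 0.29×0.7542 + 0.20×1.3011 + 0.06×0.4749 + 0.08×0.6340 + 0.31×1.3775 + 0.06×1.2892 = 1.0625
MRP = 8.87% − 2.21% = 6.66%
E(R_P) = R_f + β_P × MRP = 2.21% + 1.0625 × 6.66% = 9.29%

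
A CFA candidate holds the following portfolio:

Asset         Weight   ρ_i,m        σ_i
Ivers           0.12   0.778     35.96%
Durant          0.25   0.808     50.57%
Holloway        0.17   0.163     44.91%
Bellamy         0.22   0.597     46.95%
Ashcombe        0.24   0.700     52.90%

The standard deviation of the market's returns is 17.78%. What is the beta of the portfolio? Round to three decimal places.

β_Ivers = 0.778 × 35.96% / 17.78% = 1.5735
β_Durant = 0.808 × 50.57% / 17.78% = 2.2981
β_Holloway = 0.163 × 44.91% / 17.78% = 0.4117
β_Bellamy = 0.597 × 46.95% / 17.78% = 1.5764
β_Ashcombe = 0.700 × 52.90% / 17.78% = 2.0827
β_P = Σ w_i β_i = 0.12×1.5735 + 0.25×2.2981 + 0.17×0.4117 + 0.22×1.5764 + 0.24×2.0827 = 1.6800

1.680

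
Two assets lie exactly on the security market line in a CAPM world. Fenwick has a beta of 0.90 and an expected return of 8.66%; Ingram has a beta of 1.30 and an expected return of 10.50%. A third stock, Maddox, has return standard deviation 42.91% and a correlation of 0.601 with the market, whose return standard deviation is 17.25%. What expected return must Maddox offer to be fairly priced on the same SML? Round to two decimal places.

MRP = (10.50% − 8.66%) / (1.30 − 0.90) = 4.6000%
R_f = 8.66% − 0.90 × 4.6000% = 4.5200%
β_Maddox = ρ·σ_i/σ_m = 0.601 × 42.91 / 17.25 = 1.4950
E(R_Maddox) = R_f + β × MRP = 4.5200% + 1.4950 × 4.6000% = 11.40%

11.40%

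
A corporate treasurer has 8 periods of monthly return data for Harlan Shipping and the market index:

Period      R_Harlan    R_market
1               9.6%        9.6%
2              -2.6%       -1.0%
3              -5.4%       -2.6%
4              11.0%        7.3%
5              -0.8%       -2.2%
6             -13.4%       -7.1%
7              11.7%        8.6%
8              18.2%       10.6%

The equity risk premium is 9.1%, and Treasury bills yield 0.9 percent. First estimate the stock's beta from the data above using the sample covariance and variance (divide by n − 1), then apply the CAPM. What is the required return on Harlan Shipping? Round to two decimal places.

Mean R_i = (9.6 − 2.6 − 5.4 + 11.0 − 0.8 − 13.4 + 11.7 + 18.2) / 8 = 3.5375%
Mean R_m = (9.6 − 1.0 − 2.6 + 7.3 − 2.2 − 7.1 + 8.6 + 10.6) / 8 = 2.9000%
Σ(R_i − R̄_i)(R_m − R̄_m) = 497.4700  ⇒  Cov = 497.4700 / 7 = 71.0671
Σ(R_m − R̄_m)² = 327.5000  ⇒  Var(R_m) = 327.5000 / 7 = 46.7857
β = Cov / Var(R_m) = 71.0671 / 46.7857 = 1.5190
E(R) = R_f + β × MRP = 0.9% + 1.5190 × 9.1% = 14.72%

14.72%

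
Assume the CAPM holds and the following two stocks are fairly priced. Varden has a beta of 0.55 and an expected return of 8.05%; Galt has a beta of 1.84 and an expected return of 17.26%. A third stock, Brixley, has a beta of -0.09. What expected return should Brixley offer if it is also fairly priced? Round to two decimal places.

3.48%

MRP (SML slope) = (17.26% − 8.05%) / (1.84 − 0.55) = 9.21% / 1.29 = 7.1395%
R_f (intercept) = 8.05% − 0.55 × 7.1395% = 4.1233%
E(R_Brixley) = R_f + β × MRP = 4.1233% + -0.09 × 7.1395% = 3.48%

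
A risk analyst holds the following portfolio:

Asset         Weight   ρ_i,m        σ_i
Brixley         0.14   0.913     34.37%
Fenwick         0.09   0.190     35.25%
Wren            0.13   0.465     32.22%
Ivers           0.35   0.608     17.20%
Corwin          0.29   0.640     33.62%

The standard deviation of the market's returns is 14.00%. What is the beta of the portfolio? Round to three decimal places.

1.203

β_Brixley = 0.913 × 34.37% / 14.00% = 2.2414
β_Fenwick = 0.190 × 35.25% / 14.00% = 0.4784
β_Wren = 0.465 × 32.22% / 14.00% = 1.0702
β_Ivers = 0.608 × 17.20% / 14.00% = 0.7470
β_Corwin = 0.640 × 33.62% / 14.00% = 1.5369
β_P = Σ w_i β_i = 0.14×2.2414 + 0.09×0.4784 + 0.13×1.0702 + 0.35×0.7470 + 0.29×1.5369 = 1.2031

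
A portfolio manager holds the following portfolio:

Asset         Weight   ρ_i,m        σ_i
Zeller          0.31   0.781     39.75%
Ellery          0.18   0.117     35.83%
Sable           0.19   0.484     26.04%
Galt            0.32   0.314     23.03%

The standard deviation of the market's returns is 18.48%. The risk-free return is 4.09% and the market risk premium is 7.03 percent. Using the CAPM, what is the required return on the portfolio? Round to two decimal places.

9.83%

β_Zeller = 0.781 × 39.75% / 18.48% = 1.6799
β_Ellery = 0.117 × 35.83% / 18.48% = 0.2268
β_Sable = 0.484 × 26.04% / 18.48% = 0.6820
β_Galt = 0.314 × 23.03% / 18.48% = 0.3913
β_P = Σ w_i β_i = 0.31×1.6799 + 0.18×0.2268 + 0.19×0.6820 + 0.32×0.3913 = 0.8164
E(R_P) = R_f + β_P × MRP = 4.09% + 0.8164 × 7.03% = 9.83%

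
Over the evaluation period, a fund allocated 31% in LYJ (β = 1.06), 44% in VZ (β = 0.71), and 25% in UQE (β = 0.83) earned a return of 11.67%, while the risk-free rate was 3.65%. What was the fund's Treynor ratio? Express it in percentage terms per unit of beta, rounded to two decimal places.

β_P = 0.31×1.06 + 0.44×0.71 + 0.25×0.83 = 0.8485
Treynor = (R_P − R_f) / β_P = (11.67% − 3.65%) / 0.8485 = 8.02% / 0.8485 = 9.45%

9.45%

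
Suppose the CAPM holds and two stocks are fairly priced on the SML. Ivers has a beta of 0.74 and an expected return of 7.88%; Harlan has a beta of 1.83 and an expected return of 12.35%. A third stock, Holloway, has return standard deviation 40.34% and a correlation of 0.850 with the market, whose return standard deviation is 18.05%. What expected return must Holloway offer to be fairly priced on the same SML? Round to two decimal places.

12.64%

MRP = (12.35% − 7.88%) / (1.83 − 0.74) = 4.1009%
R_f = 7.88% − 0.74 × 4.1009% = 4.8453%
β_Holloway = ρ·σ_i/σ_m = 0.850 × 40.34 / 18.05 = 1.8997
E(R_Holloway) = R_f + β × MRP = 4.8453% + 1.8997 × 4.1009% = 12.64%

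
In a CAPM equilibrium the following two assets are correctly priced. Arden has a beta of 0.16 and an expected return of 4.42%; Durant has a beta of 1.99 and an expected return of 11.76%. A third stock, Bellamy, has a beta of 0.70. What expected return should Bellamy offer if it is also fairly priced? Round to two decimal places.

MRP (SML slope) = (11.76% − 4.42%) / (1.99 − 0.16) = 7.34% / 1.83 = 4.0109%
R_f (intercept) = 4.42% − 0.16 × 4.0109% = 3.7783%
E(R_Bellamy) = R_f + β × MRP = 3.7783% + 0.70 × 4.0109% = 6.59%

6.59%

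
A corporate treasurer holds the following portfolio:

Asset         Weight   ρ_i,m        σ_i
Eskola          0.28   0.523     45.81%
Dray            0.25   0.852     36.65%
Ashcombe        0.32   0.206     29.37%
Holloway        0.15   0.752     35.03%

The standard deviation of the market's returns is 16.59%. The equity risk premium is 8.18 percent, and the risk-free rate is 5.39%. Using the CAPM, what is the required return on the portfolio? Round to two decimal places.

β_Eskola = 0.523 × 45.81% / 16.59% = 1.4442
β_Dray = 0.852 × 36.65% / 16.59% = 1.8822
β_Ashcombe = 0.206 × 29.37% / 16.59% = 0.3647
β_Holloway = 0.752 × 35.03% / 16.59% = 1.5879
β_P = Σ w_i β_i = 0.28×1.4442 + 0.25×1.8822 + 0.32×0.3647 + 0.15×1.5879 = 1.2298
E(R_P) = R_f + β_P × MRP = 5.39% + 1.2298 × 8.18% = 15.45%

15.45%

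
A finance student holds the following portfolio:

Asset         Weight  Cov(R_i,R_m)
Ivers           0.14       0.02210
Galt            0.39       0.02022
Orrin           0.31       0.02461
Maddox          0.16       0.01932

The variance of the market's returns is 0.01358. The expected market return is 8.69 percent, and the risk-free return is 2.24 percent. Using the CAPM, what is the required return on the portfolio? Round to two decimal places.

12.55%

β_Ivers = 0.02210 / 0.01358 = 1.6274
β_Galt = 0.02022 / 0.01358 = 1.4890
β_Orrin = 0.02461 / 0.01358 = 1.8122
β_Maddox = 0.01932 / 0.01358 = 1.4227
β_P = Σ w_i β_i = 0.14×1.6274 + 0.39×1.4890 + 0.31×1.8122 + 0.16×1.4227 = 1.5980
MRP = 8.69% − 2.24% = 6.45%
E(R_P) = R_f + β_P × MRP = 2.24% + 1.5980 × 6.45% = 12.55%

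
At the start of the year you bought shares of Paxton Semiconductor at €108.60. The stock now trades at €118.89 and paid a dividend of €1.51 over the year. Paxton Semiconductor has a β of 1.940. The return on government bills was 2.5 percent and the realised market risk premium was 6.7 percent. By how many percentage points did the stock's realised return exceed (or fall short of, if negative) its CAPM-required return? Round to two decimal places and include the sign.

-4.63%

Realised HPR = (P1 + D1 − P0) / P0 = (118.89 + 1.51 − 108.60) / 108.60 = 11.80 / 108.60 = 10.8656%
CAPM required = R_f + β·MRP = 2.5% + 1.940 × 6.7% = 15.4980%
α = realised − required = 10.8656% − 15.4980% = -4.63%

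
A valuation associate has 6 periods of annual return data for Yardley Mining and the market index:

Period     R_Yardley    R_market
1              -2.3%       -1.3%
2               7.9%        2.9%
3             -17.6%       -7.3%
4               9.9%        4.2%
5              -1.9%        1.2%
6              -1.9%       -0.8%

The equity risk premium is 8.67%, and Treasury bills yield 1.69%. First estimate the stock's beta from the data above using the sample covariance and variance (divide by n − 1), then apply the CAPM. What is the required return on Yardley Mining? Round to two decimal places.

21.99%

Mean R_i = (-2.3 + 7.9 − 17.6 + 9.9 − 1.9 − 1.9) / 6 = -0.9833%
Mean R_m = (-1.3 + 2.9 − 7.3 + 4.2 + 1.2 − 0.8) / 6 = -0.1833%
Σ(R_i − R̄_i)(R_m − R̄_m) = 194.1183  ⇒  Cov = 194.1183 / 5 = 38.8237
Σ(R_m − R̄_m)² = 82.9083  ⇒  Var(R_m) = 82.9083 / 5 = 16.5817
β = Cov / Var(R_m) = 38.8237 / 16.5817 = 2.3414
E(R) = R_f + β × MRP = 1.69% + 2.3414 × 8.67% = 21.99%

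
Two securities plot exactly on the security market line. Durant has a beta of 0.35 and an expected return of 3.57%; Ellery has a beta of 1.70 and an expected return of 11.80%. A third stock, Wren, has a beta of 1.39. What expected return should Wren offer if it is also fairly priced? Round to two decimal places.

9.91%

MRP (SML slope) = (11.80% − 3.57%) / (1.70 − 0.35) = 8.23% / 1.35 = 6.0963%
R_f (intercept) = 3.57% − 0.35 × 6.0963% = 1.4363%
E(R_Wren) = R_f + β × MRP = 1.4363% + 1.39 × 6.0963% = 9.91%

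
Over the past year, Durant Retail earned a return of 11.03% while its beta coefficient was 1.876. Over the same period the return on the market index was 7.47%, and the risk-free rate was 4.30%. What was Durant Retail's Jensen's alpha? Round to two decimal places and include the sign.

Market excess return = 7.47% − 4.30% = 3.17%
CAPM benchmark = R_f + β(R_m − R_f) = 4.30% + 1.876 × 3.17% = 10.24692%
α = actual − benchmark = 11.03% − 10.24692% = +0.78%

+0.78%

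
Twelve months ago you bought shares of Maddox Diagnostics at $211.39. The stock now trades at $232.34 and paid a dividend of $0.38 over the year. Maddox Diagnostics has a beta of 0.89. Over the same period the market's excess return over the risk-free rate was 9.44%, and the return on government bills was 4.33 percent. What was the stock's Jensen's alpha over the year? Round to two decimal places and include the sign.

-2.64%

Realised HPR = (P1 + D1 − P0) / P0 = (232.34 + 0.38 − 211.39) / 211.39 = 21.33 / 211.39 = 10.0904%
CAPM required = R_f + β·MRP = 4.33% + 0.89 × 9.44% = 12.7316%
α = realised − required = 10.0904% − 12.7316% = -2.64%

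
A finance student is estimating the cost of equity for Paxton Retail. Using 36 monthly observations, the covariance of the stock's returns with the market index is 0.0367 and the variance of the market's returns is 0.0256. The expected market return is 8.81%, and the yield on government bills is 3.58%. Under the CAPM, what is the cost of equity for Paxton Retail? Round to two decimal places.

β = Cov(R_i, R_m) / Var(R_m) = 0.0367 / 0.0256 = 1.4336
MRP = 8.81% − 3.58% = 5.23%
E(R) = R_f + β × MRP = 3.58% + 1.4336 × 5.23% = 11.08%

11.08%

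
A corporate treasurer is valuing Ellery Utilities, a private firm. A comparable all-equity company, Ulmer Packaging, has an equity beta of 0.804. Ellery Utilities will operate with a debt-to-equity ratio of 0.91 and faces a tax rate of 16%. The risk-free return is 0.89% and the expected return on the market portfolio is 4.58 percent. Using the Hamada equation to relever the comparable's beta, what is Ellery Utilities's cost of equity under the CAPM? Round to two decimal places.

6.12%

β_L = β_U × [1 + (1 − t)(D/E)] = 0.804 × [1 + (1 − 0.16) × 0.91]
    = 0.804 × [1 + 0.84 × 0.91] = 0.804 × 1.7644 = 1.4186
MRP = 4.58% − 0.89% = 3.69%
E(R) = R_f + β_L × MRP = 0.89% + 1.4186 × 3.69% = 6.12%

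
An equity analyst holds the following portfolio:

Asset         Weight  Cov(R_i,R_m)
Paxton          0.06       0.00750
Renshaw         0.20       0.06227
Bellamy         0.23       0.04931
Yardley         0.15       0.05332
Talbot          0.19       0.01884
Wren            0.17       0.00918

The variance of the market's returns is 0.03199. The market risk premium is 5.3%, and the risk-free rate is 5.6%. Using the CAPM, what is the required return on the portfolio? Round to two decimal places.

β_Paxton = 0.00750 / 0.03199 = 0.2344
β_Renshaw = 0.06227 / 0.03199 = 1.9465
β_Bellamy = 0.04931 / 0.03199 = 1.5414
β_Yardley = 0.05332 / 0.03199 = 1.6668
β_Talbot = 0.01884 / 0.03199 = 0.5889
β_Wren = 0.00918 / 0.03199 = 0.2870
β_P = Σ w_i β_i = 0.06×0.2344 + 0.20×1.9465 + 0.23×1.5414 + 0.15×1.6668 + 0.19×0.5889 + 0.17×0.2870 = 1.1686
E(R_P) = R_f + β_P × MRP = 5.6% + 1.1686 × 5.3% = 11.79%

11.79%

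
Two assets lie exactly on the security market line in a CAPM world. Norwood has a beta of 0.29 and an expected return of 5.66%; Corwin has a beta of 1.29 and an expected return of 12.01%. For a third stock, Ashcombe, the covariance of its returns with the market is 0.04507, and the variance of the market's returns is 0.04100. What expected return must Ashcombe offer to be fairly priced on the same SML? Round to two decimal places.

MRP = (12.01% − 5.66%) / (1.29 − 0.29) = 6.3500%
R_f = 5.66% − 0.29 × 6.3500% = 3.8185%
β_Ashcombe = Cov / Var(R_m) = 0.04507 / 0.04100 = 1.0993
E(R_Ashcombe) = R_f + β × MRP = 3.8185% + 1.0993 × 6.3500% = 10.80%

10.80%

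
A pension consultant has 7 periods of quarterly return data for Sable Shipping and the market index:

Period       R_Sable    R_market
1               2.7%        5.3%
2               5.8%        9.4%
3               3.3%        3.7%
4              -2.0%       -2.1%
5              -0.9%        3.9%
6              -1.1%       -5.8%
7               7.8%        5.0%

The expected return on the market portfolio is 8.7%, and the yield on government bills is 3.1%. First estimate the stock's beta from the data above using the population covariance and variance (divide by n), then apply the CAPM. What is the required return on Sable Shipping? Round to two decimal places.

Mean R_i = (2.7 + 5.8 + 3.3 − 2.0 − 0.9 − 1.1 + 7.8) / 7 = 2.2286%
Mean R_m = (5.3 + 9.4 + 3.7 − 2.1 + 3.9 − 5.8 + 5.0) / 7 = 2.7714%
Σ(R_i − R̄_i)(R_m − R̄_m) = 83.8757  ⇒  Cov = 83.8757 / 7 = 11.9822
Σ(R_m − R̄_m)² = 154.6343  ⇒  Var(R_m) = 154.6343 / 7 = 22.0906
β = Cov / Var(R_m) = 11.9822 / 22.0906 = 0.5424
MRP = 8.7% − 3.1% = 5.60%
E(R) = R_f + β × MRP = 3.1% + 0.5424 × 5.6% = 6.14%

6.14%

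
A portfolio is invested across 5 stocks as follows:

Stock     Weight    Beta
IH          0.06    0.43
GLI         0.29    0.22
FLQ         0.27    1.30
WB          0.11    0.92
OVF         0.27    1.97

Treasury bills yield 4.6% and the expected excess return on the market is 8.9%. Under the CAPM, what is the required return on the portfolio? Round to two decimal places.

14.16%

β_P = Σ w_i β_i = 0.06×0.43 + 0.29×0.22 + 0.27×1.30 + 0.11×0.92 + 0.27×1.97 = 1.0737
E(R_P) = R_f + β_P × MRP = 4.6% + 1.0737 × 8.9% = 14.16%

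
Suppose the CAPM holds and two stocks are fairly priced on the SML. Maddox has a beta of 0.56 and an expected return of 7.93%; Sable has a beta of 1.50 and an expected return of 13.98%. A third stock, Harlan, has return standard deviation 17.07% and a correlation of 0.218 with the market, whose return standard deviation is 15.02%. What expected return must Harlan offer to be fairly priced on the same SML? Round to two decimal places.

MRP = (13.98% − 7.93%) / (1.50 − 0.56) = 6.4362%
R_f = 7.93% − 0.56 × 6.4362% = 4.3257%
β_Harlan = ρ·σ_i/σ_m = 0.218 × 17.07 / 15.02 = 0.2478
E(R_Harlan) = R_f + β × MRP = 4.3257% + 0.2478 × 6.4362% = 5.92%

5.92%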